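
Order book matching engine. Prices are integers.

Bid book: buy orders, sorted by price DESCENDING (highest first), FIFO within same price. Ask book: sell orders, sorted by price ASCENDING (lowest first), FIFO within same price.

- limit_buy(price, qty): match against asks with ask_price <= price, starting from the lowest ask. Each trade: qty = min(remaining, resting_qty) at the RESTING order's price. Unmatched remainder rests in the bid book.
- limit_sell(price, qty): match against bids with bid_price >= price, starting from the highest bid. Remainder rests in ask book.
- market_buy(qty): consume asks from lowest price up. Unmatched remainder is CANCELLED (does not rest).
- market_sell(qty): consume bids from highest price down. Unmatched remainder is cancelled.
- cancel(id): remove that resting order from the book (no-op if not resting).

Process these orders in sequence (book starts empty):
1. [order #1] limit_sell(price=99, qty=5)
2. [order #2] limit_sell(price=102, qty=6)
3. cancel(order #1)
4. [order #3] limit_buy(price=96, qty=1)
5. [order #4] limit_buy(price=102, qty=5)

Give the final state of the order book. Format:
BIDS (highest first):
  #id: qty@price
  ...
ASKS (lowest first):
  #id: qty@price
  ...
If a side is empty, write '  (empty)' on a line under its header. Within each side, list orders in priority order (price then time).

Answer: BIDS (highest first):
  #3: 1@96
ASKS (lowest first):
  #2: 1@102

Derivation:
After op 1 [order #1] limit_sell(price=99, qty=5): fills=none; bids=[-] asks=[#1:5@99]
After op 2 [order #2] limit_sell(price=102, qty=6): fills=none; bids=[-] asks=[#1:5@99 #2:6@102]
After op 3 cancel(order #1): fills=none; bids=[-] asks=[#2:6@102]
After op 4 [order #3] limit_buy(price=96, qty=1): fills=none; bids=[#3:1@96] asks=[#2:6@102]
After op 5 [order #4] limit_buy(price=102, qty=5): fills=#4x#2:5@102; bids=[#3:1@96] asks=[#2:1@102]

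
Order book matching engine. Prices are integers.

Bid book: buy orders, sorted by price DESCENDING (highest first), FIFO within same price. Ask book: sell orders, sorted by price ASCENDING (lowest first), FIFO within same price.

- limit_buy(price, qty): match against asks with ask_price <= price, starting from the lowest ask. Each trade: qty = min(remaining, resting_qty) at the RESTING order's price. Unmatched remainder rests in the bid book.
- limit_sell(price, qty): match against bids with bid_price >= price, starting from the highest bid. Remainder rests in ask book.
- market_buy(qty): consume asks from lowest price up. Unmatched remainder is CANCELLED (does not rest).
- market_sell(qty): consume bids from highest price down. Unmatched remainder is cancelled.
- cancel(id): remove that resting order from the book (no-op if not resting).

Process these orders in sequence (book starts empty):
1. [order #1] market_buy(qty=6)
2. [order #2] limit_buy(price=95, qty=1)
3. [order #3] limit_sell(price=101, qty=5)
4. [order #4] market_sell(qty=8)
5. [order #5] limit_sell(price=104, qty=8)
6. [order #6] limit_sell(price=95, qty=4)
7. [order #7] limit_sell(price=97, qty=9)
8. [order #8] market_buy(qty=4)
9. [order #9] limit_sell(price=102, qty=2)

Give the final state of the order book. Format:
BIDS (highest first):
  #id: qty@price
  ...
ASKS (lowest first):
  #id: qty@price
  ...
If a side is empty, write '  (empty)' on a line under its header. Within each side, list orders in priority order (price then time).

After op 1 [order #1] market_buy(qty=6): fills=none; bids=[-] asks=[-]
After op 2 [order #2] limit_buy(price=95, qty=1): fills=none; bids=[#2:1@95] asks=[-]
After op 3 [order #3] limit_sell(price=101, qty=5): fills=none; bids=[#2:1@95] asks=[#3:5@101]
After op 4 [order #4] market_sell(qty=8): fills=#2x#4:1@95; bids=[-] asks=[#3:5@101]
After op 5 [order #5] limit_sell(price=104, qty=8): fills=none; bids=[-] asks=[#3:5@101 #5:8@104]
After op 6 [order #6] limit_sell(price=95, qty=4): fills=none; bids=[-] asks=[#6:4@95 #3:5@101 #5:8@104]
After op 7 [order #7] limit_sell(price=97, qty=9): fills=none; bids=[-] asks=[#6:4@95 #7:9@97 #3:5@101 #5:8@104]
After op 8 [order #8] market_buy(qty=4): fills=#8x#6:4@95; bids=[-] asks=[#7:9@97 #3:5@101 #5:8@104]
After op 9 [order #9] limit_sell(price=102, qty=2): fills=none; bids=[-] asks=[#7:9@97 #3:5@101 #9:2@102 #5:8@104]

Answer: BIDS (highest first):
  (empty)
ASKS (lowest first):
  #7: 9@97
  #3: 5@101
  #9: 2@102
  #5: 8@104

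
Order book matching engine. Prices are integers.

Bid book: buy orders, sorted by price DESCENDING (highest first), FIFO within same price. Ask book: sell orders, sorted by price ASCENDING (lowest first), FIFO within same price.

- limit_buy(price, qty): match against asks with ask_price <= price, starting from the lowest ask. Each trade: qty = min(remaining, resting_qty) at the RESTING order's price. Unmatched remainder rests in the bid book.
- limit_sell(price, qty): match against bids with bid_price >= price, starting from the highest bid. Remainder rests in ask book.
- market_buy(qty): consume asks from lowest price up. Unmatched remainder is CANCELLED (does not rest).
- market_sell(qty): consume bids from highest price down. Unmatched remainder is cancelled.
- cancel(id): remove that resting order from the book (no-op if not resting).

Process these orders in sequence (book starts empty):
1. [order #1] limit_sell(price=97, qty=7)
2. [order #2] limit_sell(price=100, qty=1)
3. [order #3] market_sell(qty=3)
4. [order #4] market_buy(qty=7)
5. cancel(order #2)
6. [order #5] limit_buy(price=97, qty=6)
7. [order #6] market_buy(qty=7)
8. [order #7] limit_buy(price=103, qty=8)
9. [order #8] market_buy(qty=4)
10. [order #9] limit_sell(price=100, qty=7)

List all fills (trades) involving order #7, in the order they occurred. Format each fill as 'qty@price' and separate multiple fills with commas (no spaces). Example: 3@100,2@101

After op 1 [order #1] limit_sell(price=97, qty=7): fills=none; bids=[-] asks=[#1:7@97]
After op 2 [order #2] limit_sell(price=100, qty=1): fills=none; bids=[-] asks=[#1:7@97 #2:1@100]
After op 3 [order #3] market_sell(qty=3): fills=none; bids=[-] asks=[#1:7@97 #2:1@100]
After op 4 [order #4] market_buy(qty=7): fills=#4x#1:7@97; bids=[-] asks=[#2:1@100]
After op 5 cancel(order #2): fills=none; bids=[-] asks=[-]
After op 6 [order #5] limit_buy(price=97, qty=6): fills=none; bids=[#5:6@97] asks=[-]
After op 7 [order #6] market_buy(qty=7): fills=none; bids=[#5:6@97] asks=[-]
After op 8 [order #7] limit_buy(price=103, qty=8): fills=none; bids=[#7:8@103 #5:6@97] asks=[-]
After op 9 [order #8] market_buy(qty=4): fills=none; bids=[#7:8@103 #5:6@97] asks=[-]
After op 10 [order #9] limit_sell(price=100, qty=7): fills=#7x#9:7@103; bids=[#7:1@103 #5:6@97] asks=[-]

Answer: 7@103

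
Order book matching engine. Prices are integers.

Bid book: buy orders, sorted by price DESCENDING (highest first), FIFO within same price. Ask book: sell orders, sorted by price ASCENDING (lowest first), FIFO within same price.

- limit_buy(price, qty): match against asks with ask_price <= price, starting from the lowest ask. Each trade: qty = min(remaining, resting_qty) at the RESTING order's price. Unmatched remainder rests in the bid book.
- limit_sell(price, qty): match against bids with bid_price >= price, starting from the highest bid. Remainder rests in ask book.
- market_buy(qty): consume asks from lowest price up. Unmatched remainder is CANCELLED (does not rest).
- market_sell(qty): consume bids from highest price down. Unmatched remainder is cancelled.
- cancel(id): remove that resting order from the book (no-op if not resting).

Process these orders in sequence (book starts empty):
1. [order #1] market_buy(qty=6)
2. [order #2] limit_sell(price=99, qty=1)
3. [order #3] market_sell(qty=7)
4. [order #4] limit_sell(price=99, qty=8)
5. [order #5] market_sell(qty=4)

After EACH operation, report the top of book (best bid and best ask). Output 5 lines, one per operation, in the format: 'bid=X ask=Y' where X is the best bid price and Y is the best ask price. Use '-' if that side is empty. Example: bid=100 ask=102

After op 1 [order #1] market_buy(qty=6): fills=none; bids=[-] asks=[-]
After op 2 [order #2] limit_sell(price=99, qty=1): fills=none; bids=[-] asks=[#2:1@99]
After op 3 [order #3] market_sell(qty=7): fills=none; bids=[-] asks=[#2:1@99]
After op 4 [order #4] limit_sell(price=99, qty=8): fills=none; bids=[-] asks=[#2:1@99 #4:8@99]
After op 5 [order #5] market_sell(qty=4): fills=none; bids=[-] asks=[#2:1@99 #4:8@99]

Answer: bid=- ask=-
bid=- ask=99
bid=- ask=99
bid=- ask=99
bid=- ask=99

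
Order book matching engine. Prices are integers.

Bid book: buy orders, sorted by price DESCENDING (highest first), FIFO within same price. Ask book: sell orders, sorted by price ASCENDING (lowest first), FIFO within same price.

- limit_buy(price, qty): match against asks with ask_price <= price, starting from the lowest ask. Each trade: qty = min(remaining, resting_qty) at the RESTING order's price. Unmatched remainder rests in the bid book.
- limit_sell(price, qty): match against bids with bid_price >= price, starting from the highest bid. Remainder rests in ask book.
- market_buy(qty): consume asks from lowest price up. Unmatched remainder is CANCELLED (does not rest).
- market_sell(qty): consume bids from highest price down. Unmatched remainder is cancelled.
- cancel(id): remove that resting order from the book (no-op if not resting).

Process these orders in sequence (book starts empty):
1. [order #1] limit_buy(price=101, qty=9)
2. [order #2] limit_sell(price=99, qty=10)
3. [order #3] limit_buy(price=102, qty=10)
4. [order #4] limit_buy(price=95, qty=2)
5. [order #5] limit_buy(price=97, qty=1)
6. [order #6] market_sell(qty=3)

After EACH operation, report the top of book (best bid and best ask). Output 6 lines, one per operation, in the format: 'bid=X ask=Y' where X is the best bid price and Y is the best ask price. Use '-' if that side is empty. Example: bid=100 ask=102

Answer: bid=101 ask=-
bid=- ask=99
bid=102 ask=-
bid=102 ask=-
bid=102 ask=-
bid=102 ask=-

Derivation:
After op 1 [order #1] limit_buy(price=101, qty=9): fills=none; bids=[#1:9@101] asks=[-]
After op 2 [order #2] limit_sell(price=99, qty=10): fills=#1x#2:9@101; bids=[-] asks=[#2:1@99]
After op 3 [order #3] limit_buy(price=102, qty=10): fills=#3x#2:1@99; bids=[#3:9@102] asks=[-]
After op 4 [order #4] limit_buy(price=95, qty=2): fills=none; bids=[#3:9@102 #4:2@95] asks=[-]
After op 5 [order #5] limit_buy(price=97, qty=1): fills=none; bids=[#3:9@102 #5:1@97 #4:2@95] asks=[-]
After op 6 [order #6] market_sell(qty=3): fills=#3x#6:3@102; bids=[#3:6@102 #5:1@97 #4:2@95] asks=[-]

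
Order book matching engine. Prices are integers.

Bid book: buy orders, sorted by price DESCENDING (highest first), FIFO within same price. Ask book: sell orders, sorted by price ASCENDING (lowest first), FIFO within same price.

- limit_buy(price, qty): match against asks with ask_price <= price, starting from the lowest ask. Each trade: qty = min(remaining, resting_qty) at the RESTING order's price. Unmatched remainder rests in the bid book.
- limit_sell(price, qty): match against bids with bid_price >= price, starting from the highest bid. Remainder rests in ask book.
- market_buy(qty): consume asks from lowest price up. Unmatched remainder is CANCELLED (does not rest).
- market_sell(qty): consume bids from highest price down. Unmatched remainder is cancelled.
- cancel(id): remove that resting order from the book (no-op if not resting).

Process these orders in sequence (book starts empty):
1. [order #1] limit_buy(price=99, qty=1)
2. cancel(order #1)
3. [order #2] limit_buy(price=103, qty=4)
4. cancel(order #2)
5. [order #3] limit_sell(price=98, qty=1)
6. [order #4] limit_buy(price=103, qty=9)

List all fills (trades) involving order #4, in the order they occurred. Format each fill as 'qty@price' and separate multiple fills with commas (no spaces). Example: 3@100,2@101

Answer: 1@98

Derivation:
After op 1 [order #1] limit_buy(price=99, qty=1): fills=none; bids=[#1:1@99] asks=[-]
After op 2 cancel(order #1): fills=none; bids=[-] asks=[-]
After op 3 [order #2] limit_buy(price=103, qty=4): fills=none; bids=[#2:4@103] asks=[-]
After op 4 cancel(order #2): fills=none; bids=[-] asks=[-]
After op 5 [order #3] limit_sell(price=98, qty=1): fills=none; bids=[-] asks=[#3:1@98]
After op 6 [order #4] limit_buy(price=103, qty=9): fills=#4x#3:1@98; bids=[#4:8@103] asks=[-]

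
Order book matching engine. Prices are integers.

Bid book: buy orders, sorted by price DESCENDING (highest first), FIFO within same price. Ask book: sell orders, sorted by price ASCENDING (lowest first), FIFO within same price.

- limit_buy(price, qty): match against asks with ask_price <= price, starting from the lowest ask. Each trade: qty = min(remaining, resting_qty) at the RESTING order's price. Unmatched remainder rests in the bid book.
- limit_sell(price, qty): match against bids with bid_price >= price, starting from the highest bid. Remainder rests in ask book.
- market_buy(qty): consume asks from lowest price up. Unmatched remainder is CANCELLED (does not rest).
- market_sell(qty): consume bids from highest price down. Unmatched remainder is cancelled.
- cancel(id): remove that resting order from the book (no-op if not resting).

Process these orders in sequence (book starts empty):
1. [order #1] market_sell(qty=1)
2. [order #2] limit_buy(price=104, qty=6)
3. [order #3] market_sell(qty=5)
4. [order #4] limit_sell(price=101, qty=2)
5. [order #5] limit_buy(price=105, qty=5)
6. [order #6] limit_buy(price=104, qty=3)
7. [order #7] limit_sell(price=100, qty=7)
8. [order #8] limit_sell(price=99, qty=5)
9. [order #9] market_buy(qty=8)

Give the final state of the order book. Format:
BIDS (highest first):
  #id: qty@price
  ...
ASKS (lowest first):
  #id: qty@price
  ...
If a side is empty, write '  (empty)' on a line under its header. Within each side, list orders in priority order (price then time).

After op 1 [order #1] market_sell(qty=1): fills=none; bids=[-] asks=[-]
After op 2 [order #2] limit_buy(price=104, qty=6): fills=none; bids=[#2:6@104] asks=[-]
After op 3 [order #3] market_sell(qty=5): fills=#2x#3:5@104; bids=[#2:1@104] asks=[-]
After op 4 [order #4] limit_sell(price=101, qty=2): fills=#2x#4:1@104; bids=[-] asks=[#4:1@101]
After op 5 [order #5] limit_buy(price=105, qty=5): fills=#5x#4:1@101; bids=[#5:4@105] asks=[-]
After op 6 [order #6] limit_buy(price=104, qty=3): fills=none; bids=[#5:4@105 #6:3@104] asks=[-]
After op 7 [order #7] limit_sell(price=100, qty=7): fills=#5x#7:4@105 #6x#7:3@104; bids=[-] asks=[-]
After op 8 [order #8] limit_sell(price=99, qty=5): fills=none; bids=[-] asks=[#8:5@99]
After op 9 [order #9] market_buy(qty=8): fills=#9x#8:5@99; bids=[-] asks=[-]

Answer: BIDS (highest first):
  (empty)
ASKS (lowest first):
  (empty)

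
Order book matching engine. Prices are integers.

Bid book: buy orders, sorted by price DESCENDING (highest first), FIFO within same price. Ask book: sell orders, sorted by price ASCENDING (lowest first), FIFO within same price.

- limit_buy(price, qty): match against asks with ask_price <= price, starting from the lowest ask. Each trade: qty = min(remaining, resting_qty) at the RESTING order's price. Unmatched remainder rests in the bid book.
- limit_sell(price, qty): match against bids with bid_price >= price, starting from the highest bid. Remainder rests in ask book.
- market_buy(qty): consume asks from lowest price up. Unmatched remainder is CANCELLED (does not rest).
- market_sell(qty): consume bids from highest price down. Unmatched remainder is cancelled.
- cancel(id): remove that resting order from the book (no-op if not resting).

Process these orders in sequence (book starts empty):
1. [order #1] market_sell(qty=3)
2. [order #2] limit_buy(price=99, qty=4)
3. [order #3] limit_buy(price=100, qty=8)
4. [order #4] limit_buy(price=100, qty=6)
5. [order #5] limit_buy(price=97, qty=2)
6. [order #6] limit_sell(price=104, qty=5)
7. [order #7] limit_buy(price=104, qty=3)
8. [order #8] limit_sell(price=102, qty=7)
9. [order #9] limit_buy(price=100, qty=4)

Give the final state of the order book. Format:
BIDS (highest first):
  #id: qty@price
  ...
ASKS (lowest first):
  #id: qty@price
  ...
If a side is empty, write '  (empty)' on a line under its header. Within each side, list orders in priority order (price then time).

Answer: BIDS (highest first):
  #3: 8@100
  #4: 6@100
  #9: 4@100
  #2: 4@99
  #5: 2@97
ASKS (lowest first):
  #8: 7@102
  #6: 2@104

Derivation:
After op 1 [order #1] market_sell(qty=3): fills=none; bids=[-] asks=[-]
After op 2 [order #2] limit_buy(price=99, qty=4): fills=none; bids=[#2:4@99] asks=[-]
After op 3 [order #3] limit_buy(price=100, qty=8): fills=none; bids=[#3:8@100 #2:4@99] asks=[-]
After op 4 [order #4] limit_buy(price=100, qty=6): fills=none; bids=[#3:8@100 #4:6@100 #2:4@99] asks=[-]
After op 5 [order #5] limit_buy(price=97, qty=2): fills=none; bids=[#3:8@100 #4:6@100 #2:4@99 #5:2@97] asks=[-]
After op 6 [order #6] limit_sell(price=104, qty=5): fills=none; bids=[#3:8@100 #4:6@100 #2:4@99 #5:2@97] asks=[#6:5@104]
After op 7 [order #7] limit_buy(price=104, qty=3): fills=#7x#6:3@104; bids=[#3:8@100 #4:6@100 #2:4@99 #5:2@97] asks=[#6:2@104]
After op 8 [order #8] limit_sell(price=102, qty=7): fills=none; bids=[#3:8@100 #4:6@100 #2:4@99 #5:2@97] asks=[#8:7@102 #6:2@104]
After op 9 [order #9] limit_buy(price=100, qty=4): fills=none; bids=[#3:8@100 #4:6@100 #9:4@100 #2:4@99 #5:2@97] asks=[#8:7@102 #6:2@104]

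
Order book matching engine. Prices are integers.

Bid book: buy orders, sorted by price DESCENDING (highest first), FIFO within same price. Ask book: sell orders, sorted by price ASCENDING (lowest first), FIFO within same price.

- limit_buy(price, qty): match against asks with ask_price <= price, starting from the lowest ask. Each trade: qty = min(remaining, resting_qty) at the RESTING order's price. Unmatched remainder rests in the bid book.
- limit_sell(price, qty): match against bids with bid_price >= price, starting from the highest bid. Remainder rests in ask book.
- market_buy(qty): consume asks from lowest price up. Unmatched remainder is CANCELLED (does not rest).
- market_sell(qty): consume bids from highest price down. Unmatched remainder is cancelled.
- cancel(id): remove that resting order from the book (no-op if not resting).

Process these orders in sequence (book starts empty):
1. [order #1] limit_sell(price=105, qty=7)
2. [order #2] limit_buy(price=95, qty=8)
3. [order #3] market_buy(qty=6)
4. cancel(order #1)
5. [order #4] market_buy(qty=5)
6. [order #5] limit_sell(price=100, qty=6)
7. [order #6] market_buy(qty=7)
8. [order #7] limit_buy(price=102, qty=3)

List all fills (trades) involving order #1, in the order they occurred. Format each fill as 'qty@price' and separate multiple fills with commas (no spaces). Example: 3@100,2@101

After op 1 [order #1] limit_sell(price=105, qty=7): fills=none; bids=[-] asks=[#1:7@105]
After op 2 [order #2] limit_buy(price=95, qty=8): fills=none; bids=[#2:8@95] asks=[#1:7@105]
After op 3 [order #3] market_buy(qty=6): fills=#3x#1:6@105; bids=[#2:8@95] asks=[#1:1@105]
After op 4 cancel(order #1): fills=none; bids=[#2:8@95] asks=[-]
After op 5 [order #4] market_buy(qty=5): fills=none; bids=[#2:8@95] asks=[-]
After op 6 [order #5] limit_sell(price=100, qty=6): fills=none; bids=[#2:8@95] asks=[#5:6@100]
After op 7 [order #6] market_buy(qty=7): fills=#6x#5:6@100; bids=[#2:8@95] asks=[-]
After op 8 [order #7] limit_buy(price=102, qty=3): fills=none; bids=[#7:3@102 #2:8@95] asks=[-]

Answer: 6@105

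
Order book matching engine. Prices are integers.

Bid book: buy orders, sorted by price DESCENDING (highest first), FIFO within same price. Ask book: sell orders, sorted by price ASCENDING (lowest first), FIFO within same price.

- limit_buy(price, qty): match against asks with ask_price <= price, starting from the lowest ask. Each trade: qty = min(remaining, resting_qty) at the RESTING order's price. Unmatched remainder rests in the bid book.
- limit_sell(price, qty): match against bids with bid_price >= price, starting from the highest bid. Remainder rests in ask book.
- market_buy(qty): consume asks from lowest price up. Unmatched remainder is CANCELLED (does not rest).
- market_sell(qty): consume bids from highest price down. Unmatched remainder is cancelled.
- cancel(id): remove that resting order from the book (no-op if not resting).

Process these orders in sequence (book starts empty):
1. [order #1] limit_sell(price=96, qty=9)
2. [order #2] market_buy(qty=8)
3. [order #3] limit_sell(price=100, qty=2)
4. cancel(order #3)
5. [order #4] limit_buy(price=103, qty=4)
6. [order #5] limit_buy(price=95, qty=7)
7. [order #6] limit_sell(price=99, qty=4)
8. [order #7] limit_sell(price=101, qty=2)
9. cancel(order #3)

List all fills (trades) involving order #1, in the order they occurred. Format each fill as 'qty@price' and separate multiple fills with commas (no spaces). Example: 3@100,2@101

After op 1 [order #1] limit_sell(price=96, qty=9): fills=none; bids=[-] asks=[#1:9@96]
After op 2 [order #2] market_buy(qty=8): fills=#2x#1:8@96; bids=[-] asks=[#1:1@96]
After op 3 [order #3] limit_sell(price=100, qty=2): fills=none; bids=[-] asks=[#1:1@96 #3:2@100]
After op 4 cancel(order #3): fills=none; bids=[-] asks=[#1:1@96]
After op 5 [order #4] limit_buy(price=103, qty=4): fills=#4x#1:1@96; bids=[#4:3@103] asks=[-]
After op 6 [order #5] limit_buy(price=95, qty=7): fills=none; bids=[#4:3@103 #5:7@95] asks=[-]
After op 7 [order #6] limit_sell(price=99, qty=4): fills=#4x#6:3@103; bids=[#5:7@95] asks=[#6:1@99]
After op 8 [order #7] limit_sell(price=101, qty=2): fills=none; bids=[#5:7@95] asks=[#6:1@99 #7:2@101]
After op 9 cancel(order #3): fills=none; bids=[#5:7@95] asks=[#6:1@99 #7:2@101]

Answer: 8@96,1@96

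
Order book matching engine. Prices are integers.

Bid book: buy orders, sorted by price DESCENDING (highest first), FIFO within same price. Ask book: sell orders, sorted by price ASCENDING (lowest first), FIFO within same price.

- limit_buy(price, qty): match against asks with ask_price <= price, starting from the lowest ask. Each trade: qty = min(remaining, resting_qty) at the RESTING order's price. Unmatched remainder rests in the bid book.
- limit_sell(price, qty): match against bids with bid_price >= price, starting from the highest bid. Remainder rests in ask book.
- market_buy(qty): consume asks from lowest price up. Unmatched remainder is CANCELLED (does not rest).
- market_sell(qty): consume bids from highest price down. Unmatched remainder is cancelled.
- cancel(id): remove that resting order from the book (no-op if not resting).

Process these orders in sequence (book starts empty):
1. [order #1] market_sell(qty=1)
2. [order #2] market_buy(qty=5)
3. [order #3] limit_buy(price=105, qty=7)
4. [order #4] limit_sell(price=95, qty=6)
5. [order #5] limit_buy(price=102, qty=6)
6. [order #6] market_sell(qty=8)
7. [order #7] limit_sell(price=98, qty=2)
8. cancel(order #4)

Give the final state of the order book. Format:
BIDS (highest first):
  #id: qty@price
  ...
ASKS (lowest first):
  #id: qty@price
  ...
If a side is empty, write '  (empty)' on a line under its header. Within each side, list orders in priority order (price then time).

Answer: BIDS (highest first):
  (empty)
ASKS (lowest first):
  #7: 2@98

Derivation:
After op 1 [order #1] market_sell(qty=1): fills=none; bids=[-] asks=[-]
After op 2 [order #2] market_buy(qty=5): fills=none; bids=[-] asks=[-]
After op 3 [order #3] limit_buy(price=105, qty=7): fills=none; bids=[#3:7@105] asks=[-]
After op 4 [order #4] limit_sell(price=95, qty=6): fills=#3x#4:6@105; bids=[#3:1@105] asks=[-]
After op 5 [order #5] limit_buy(price=102, qty=6): fills=none; bids=[#3:1@105 #5:6@102] asks=[-]
After op 6 [order #6] market_sell(qty=8): fills=#3x#6:1@105 #5x#6:6@102; bids=[-] asks=[-]
After op 7 [order #7] limit_sell(price=98, qty=2): fills=none; bids=[-] asks=[#7:2@98]
After op 8 cancel(order #4): fills=none; bids=[-] asks=[#7:2@98]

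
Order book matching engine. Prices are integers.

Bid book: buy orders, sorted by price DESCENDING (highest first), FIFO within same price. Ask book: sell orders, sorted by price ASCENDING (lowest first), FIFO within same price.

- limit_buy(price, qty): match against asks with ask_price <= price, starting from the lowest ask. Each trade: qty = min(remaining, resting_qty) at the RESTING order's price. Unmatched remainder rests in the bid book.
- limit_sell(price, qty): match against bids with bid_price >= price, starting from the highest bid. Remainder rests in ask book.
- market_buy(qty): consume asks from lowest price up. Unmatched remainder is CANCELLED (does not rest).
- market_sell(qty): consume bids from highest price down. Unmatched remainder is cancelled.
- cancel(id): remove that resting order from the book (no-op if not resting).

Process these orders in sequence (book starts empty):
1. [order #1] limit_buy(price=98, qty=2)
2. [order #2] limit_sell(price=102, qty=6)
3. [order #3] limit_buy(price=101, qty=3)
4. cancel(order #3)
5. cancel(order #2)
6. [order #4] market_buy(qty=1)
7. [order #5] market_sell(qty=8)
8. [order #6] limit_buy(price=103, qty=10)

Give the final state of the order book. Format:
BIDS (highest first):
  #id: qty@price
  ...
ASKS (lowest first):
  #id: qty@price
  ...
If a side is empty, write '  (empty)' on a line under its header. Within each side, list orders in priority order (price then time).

After op 1 [order #1] limit_buy(price=98, qty=2): fills=none; bids=[#1:2@98] asks=[-]
After op 2 [order #2] limit_sell(price=102, qty=6): fills=none; bids=[#1:2@98] asks=[#2:6@102]
After op 3 [order #3] limit_buy(price=101, qty=3): fills=none; bids=[#3:3@101 #1:2@98] asks=[#2:6@102]
After op 4 cancel(order #3): fills=none; bids=[#1:2@98] asks=[#2:6@102]
After op 5 cancel(order #2): fills=none; bids=[#1:2@98] asks=[-]
After op 6 [order #4] market_buy(qty=1): fills=none; bids=[#1:2@98] asks=[-]
After op 7 [order #5] market_sell(qty=8): fills=#1x#5:2@98; bids=[-] asks=[-]
After op 8 [order #6] limit_buy(price=103, qty=10): fills=none; bids=[#6:10@103] asks=[-]

Answer: BIDS (highest first):
  #6: 10@103
ASKS (lowest first):
  (empty)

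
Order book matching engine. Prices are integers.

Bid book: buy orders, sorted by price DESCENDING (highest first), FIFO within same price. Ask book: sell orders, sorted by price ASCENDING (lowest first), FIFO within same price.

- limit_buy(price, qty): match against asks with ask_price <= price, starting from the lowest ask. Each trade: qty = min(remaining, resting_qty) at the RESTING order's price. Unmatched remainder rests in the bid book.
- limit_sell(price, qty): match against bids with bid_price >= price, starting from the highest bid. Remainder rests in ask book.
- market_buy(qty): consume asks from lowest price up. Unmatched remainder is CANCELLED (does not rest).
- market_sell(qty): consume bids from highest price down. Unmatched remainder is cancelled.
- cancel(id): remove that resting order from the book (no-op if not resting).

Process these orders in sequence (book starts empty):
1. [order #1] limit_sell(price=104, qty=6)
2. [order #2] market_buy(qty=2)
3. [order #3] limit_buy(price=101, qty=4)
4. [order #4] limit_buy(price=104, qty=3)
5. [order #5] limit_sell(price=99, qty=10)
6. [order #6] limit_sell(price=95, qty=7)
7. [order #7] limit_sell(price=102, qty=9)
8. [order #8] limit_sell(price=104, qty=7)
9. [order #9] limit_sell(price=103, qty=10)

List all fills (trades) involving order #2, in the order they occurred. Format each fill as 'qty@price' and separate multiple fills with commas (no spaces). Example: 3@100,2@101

Answer: 2@104

Derivation:
After op 1 [order #1] limit_sell(price=104, qty=6): fills=none; bids=[-] asks=[#1:6@104]
After op 2 [order #2] market_buy(qty=2): fills=#2x#1:2@104; bids=[-] asks=[#1:4@104]
After op 3 [order #3] limit_buy(price=101, qty=4): fills=none; bids=[#3:4@101] asks=[#1:4@104]
After op 4 [order #4] limit_buy(price=104, qty=3): fills=#4x#1:3@104; bids=[#3:4@101] asks=[#1:1@104]
After op 5 [order #5] limit_sell(price=99, qty=10): fills=#3x#5:4@101; bids=[-] asks=[#5:6@99 #1:1@104]
After op 6 [order #6] limit_sell(price=95, qty=7): fills=none; bids=[-] asks=[#6:7@95 #5:6@99 #1:1@104]
After op 7 [order #7] limit_sell(price=102, qty=9): fills=none; bids=[-] asks=[#6:7@95 #5:6@99 #7:9@102 #1:1@104]
After op 8 [order #8] limit_sell(price=104, qty=7): fills=none; bids=[-] asks=[#6:7@95 #5:6@99 #7:9@102 #1:1@104 #8:7@104]
After op 9 [order #9] limit_sell(price=103, qty=10): fills=none; bids=[-] asks=[#6:7@95 #5:6@99 #7:9@102 #9:10@103 #1:1@104 #8:7@104]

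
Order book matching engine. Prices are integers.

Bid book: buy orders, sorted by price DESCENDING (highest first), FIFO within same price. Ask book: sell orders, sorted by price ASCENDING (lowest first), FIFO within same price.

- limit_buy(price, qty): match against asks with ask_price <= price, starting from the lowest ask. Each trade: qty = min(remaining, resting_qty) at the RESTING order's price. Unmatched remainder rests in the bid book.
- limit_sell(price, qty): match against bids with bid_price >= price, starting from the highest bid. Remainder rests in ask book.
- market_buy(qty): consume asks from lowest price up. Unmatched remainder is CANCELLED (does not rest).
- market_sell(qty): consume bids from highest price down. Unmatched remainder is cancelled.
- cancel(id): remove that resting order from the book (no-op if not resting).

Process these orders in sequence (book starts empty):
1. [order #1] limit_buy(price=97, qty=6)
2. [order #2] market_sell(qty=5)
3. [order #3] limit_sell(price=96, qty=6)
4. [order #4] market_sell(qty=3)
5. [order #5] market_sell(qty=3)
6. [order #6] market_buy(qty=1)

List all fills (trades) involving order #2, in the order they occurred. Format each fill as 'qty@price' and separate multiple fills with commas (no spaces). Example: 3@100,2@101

After op 1 [order #1] limit_buy(price=97, qty=6): fills=none; bids=[#1:6@97] asks=[-]
After op 2 [order #2] market_sell(qty=5): fills=#1x#2:5@97; bids=[#1:1@97] asks=[-]
After op 3 [order #3] limit_sell(price=96, qty=6): fills=#1x#3:1@97; bids=[-] asks=[#3:5@96]
After op 4 [order #4] market_sell(qty=3): fills=none; bids=[-] asks=[#3:5@96]
After op 5 [order #5] market_sell(qty=3): fills=none; bids=[-] asks=[#3:5@96]
After op 6 [order #6] market_buy(qty=1): fills=#6x#3:1@96; bids=[-] asks=[#3:4@96]

Answer: 5@97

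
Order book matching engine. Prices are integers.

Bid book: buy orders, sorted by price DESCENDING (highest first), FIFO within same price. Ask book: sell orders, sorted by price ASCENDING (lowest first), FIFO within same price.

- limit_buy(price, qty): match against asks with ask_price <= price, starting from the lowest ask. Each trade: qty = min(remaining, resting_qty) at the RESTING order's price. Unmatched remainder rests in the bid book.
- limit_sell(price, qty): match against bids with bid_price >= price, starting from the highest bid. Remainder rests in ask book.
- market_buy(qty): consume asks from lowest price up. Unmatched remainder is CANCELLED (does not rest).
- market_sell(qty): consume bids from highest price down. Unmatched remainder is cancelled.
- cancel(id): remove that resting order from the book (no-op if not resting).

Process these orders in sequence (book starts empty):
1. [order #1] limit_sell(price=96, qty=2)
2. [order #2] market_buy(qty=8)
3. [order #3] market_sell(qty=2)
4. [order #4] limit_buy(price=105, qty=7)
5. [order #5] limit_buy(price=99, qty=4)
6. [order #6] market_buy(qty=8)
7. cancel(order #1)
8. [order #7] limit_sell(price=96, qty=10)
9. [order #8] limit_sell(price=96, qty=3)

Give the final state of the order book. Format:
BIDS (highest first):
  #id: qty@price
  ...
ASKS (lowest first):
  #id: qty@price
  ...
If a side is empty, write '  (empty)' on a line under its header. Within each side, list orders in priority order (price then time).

Answer: BIDS (highest first):
  (empty)
ASKS (lowest first):
  #8: 2@96

Derivation:
After op 1 [order #1] limit_sell(price=96, qty=2): fills=none; bids=[-] asks=[#1:2@96]
After op 2 [order #2] market_buy(qty=8): fills=#2x#1:2@96; bids=[-] asks=[-]
After op 3 [order #3] market_sell(qty=2): fills=none; bids=[-] asks=[-]
After op 4 [order #4] limit_buy(price=105, qty=7): fills=none; bids=[#4:7@105] asks=[-]
After op 5 [order #5] limit_buy(price=99, qty=4): fills=none; bids=[#4:7@105 #5:4@99] asks=[-]
After op 6 [order #6] market_buy(qty=8): fills=none; bids=[#4:7@105 #5:4@99] asks=[-]
After op 7 cancel(order #1): fills=none; bids=[#4:7@105 #5:4@99] asks=[-]
After op 8 [order #7] limit_sell(price=96, qty=10): fills=#4x#7:7@105 #5x#7:3@99; bids=[#5:1@99] asks=[-]
After op 9 [order #8] limit_sell(price=96, qty=3): fills=#5x#8:1@99; bids=[-] asks=[#8:2@96]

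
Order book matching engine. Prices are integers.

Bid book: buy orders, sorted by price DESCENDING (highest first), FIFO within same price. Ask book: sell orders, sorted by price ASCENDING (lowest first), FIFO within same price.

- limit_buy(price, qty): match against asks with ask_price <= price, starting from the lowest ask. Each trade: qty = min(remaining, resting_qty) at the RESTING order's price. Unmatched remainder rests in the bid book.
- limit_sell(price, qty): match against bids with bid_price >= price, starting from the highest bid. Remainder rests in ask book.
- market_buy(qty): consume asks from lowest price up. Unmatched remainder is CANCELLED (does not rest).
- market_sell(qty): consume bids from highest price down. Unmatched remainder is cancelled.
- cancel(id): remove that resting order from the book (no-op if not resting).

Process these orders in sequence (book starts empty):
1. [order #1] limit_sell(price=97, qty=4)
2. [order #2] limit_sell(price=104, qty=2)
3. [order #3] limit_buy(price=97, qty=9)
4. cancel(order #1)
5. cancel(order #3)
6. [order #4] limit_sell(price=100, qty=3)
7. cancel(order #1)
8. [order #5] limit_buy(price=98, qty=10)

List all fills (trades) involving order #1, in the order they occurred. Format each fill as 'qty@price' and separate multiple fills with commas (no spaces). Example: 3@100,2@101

After op 1 [order #1] limit_sell(price=97, qty=4): fills=none; bids=[-] asks=[#1:4@97]
After op 2 [order #2] limit_sell(price=104, qty=2): fills=none; bids=[-] asks=[#1:4@97 #2:2@104]
After op 3 [order #3] limit_buy(price=97, qty=9): fills=#3x#1:4@97; bids=[#3:5@97] asks=[#2:2@104]
After op 4 cancel(order #1): fills=none; bids=[#3:5@97] asks=[#2:2@104]
After op 5 cancel(order #3): fills=none; bids=[-] asks=[#2:2@104]
After op 6 [order #4] limit_sell(price=100, qty=3): fills=none; bids=[-] asks=[#4:3@100 #2:2@104]
After op 7 cancel(order #1): fills=none; bids=[-] asks=[#4:3@100 #2:2@104]
After op 8 [order #5] limit_buy(price=98, qty=10): fills=none; bids=[#5:10@98] asks=[#4:3@100 #2:2@104]

Answer: 4@97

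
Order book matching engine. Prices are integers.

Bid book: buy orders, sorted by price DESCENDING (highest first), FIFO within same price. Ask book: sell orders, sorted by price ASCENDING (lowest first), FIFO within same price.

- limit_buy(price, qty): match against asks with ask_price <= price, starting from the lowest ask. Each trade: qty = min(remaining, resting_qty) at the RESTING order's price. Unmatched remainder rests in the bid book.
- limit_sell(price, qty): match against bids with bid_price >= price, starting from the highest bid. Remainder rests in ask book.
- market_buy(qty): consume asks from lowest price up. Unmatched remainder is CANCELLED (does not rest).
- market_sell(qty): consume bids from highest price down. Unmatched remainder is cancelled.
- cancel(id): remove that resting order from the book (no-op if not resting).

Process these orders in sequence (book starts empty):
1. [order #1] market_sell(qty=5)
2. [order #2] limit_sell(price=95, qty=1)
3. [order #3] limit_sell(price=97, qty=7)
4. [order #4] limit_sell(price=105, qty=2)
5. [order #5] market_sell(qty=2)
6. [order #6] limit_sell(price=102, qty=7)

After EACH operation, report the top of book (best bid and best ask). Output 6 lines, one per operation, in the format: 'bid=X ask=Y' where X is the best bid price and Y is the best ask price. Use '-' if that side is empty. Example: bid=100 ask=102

Answer: bid=- ask=-
bid=- ask=95
bid=- ask=95
bid=- ask=95
bid=- ask=95
bid=- ask=95

Derivation:
After op 1 [order #1] market_sell(qty=5): fills=none; bids=[-] asks=[-]
After op 2 [order #2] limit_sell(price=95, qty=1): fills=none; bids=[-] asks=[#2:1@95]
After op 3 [order #3] limit_sell(price=97, qty=7): fills=none; bids=[-] asks=[#2:1@95 #3:7@97]
After op 4 [order #4] limit_sell(price=105, qty=2): fills=none; bids=[-] asks=[#2:1@95 #3:7@97 #4:2@105]
After op 5 [order #5] market_sell(qty=2): fills=none; bids=[-] asks=[#2:1@95 #3:7@97 #4:2@105]
After op 6 [order #6] limit_sell(price=102, qty=7): fills=none; bids=[-] asks=[#2:1@95 #3:7@97 #6:7@102 #4:2@105]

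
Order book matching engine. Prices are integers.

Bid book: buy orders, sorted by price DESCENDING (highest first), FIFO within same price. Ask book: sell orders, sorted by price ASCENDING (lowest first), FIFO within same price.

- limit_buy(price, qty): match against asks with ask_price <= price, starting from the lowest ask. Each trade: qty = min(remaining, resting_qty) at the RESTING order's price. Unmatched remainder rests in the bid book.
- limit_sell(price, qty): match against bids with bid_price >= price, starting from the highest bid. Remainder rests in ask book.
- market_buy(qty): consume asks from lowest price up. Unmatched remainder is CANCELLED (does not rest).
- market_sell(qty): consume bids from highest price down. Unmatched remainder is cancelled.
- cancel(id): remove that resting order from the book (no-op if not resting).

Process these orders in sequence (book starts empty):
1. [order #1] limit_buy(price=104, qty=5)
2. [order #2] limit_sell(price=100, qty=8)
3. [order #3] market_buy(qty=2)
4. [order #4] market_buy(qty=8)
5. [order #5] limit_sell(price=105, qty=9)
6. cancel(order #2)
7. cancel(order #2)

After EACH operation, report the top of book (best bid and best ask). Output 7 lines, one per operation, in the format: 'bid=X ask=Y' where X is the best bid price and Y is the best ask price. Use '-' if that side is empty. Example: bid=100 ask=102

After op 1 [order #1] limit_buy(price=104, qty=5): fills=none; bids=[#1:5@104] asks=[-]
After op 2 [order #2] limit_sell(price=100, qty=8): fills=#1x#2:5@104; bids=[-] asks=[#2:3@100]
After op 3 [order #3] market_buy(qty=2): fills=#3x#2:2@100; bids=[-] asks=[#2:1@100]
After op 4 [order #4] market_buy(qty=8): fills=#4x#2:1@100; bids=[-] asks=[-]
After op 5 [order #5] limit_sell(price=105, qty=9): fills=none; bids=[-] asks=[#5:9@105]
After op 6 cancel(order #2): fills=none; bids=[-] asks=[#5:9@105]
After op 7 cancel(order #2): fills=none; bids=[-] asks=[#5:9@105]

Answer: bid=104 ask=-
bid=- ask=100
bid=- ask=100
bid=- ask=-
bid=- ask=105
bid=- ask=105
bid=- ask=105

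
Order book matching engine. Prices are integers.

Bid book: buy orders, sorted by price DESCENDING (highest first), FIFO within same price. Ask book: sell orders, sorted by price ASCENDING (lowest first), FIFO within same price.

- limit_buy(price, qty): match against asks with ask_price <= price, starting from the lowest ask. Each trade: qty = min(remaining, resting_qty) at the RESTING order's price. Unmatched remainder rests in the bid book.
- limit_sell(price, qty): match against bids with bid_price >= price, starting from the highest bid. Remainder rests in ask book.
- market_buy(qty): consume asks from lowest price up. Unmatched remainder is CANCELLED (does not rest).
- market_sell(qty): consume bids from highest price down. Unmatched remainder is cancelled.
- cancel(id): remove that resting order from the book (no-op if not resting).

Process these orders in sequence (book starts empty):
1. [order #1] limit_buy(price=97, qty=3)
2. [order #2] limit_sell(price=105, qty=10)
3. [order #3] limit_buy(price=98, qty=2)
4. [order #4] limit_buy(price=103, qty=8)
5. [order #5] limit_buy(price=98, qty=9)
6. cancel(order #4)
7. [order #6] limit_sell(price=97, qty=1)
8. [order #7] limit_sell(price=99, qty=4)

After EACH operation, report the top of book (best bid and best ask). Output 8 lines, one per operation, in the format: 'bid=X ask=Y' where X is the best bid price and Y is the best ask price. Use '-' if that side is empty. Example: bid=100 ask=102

Answer: bid=97 ask=-
bid=97 ask=105
bid=98 ask=105
bid=103 ask=105
bid=103 ask=105
bid=98 ask=105
bid=98 ask=105
bid=98 ask=99

Derivation:
After op 1 [order #1] limit_buy(price=97, qty=3): fills=none; bids=[#1:3@97] asks=[-]
After op 2 [order #2] limit_sell(price=105, qty=10): fills=none; bids=[#1:3@97] asks=[#2:10@105]
After op 3 [order #3] limit_buy(price=98, qty=2): fills=none; bids=[#3:2@98 #1:3@97] asks=[#2:10@105]
After op 4 [order #4] limit_buy(price=103, qty=8): fills=none; bids=[#4:8@103 #3:2@98 #1:3@97] asks=[#2:10@105]
After op 5 [order #5] limit_buy(price=98, qty=9): fills=none; bids=[#4:8@103 #3:2@98 #5:9@98 #1:3@97] asks=[#2:10@105]
After op 6 cancel(order #4): fills=none; bids=[#3:2@98 #5:9@98 #1:3@97] asks=[#2:10@105]
After op 7 [order #6] limit_sell(price=97, qty=1): fills=#3x#6:1@98; bids=[#3:1@98 #5:9@98 #1:3@97] asks=[#2:10@105]
After op 8 [order #7] limit_sell(price=99, qty=4): fills=none; bids=[#3:1@98 #5:9@98 #1:3@97] asks=[#7:4@99 #2:10@105]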